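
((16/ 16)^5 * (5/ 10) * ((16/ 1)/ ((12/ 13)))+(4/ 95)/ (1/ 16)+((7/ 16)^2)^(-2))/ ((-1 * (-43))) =25069222/ 29424255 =0.85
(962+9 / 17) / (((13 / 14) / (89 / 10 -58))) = -56239631 / 1105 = -50895.59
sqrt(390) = 19.75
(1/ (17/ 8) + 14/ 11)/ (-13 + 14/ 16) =-2608/ 18139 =-0.14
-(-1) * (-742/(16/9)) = -3339/8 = -417.38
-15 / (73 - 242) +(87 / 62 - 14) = -131059 / 10478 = -12.51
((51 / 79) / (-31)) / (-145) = 51 / 355105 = 0.00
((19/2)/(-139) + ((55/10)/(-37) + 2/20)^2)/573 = -627757/5451837150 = -0.00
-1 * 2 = -2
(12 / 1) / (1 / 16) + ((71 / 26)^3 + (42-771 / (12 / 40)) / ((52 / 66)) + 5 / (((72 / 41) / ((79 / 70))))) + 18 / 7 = -946088077 / 316368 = -2990.47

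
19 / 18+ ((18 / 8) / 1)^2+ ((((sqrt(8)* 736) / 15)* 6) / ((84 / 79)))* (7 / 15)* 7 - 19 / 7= 3431 / 1008+ 407008* sqrt(2) / 225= 2561.61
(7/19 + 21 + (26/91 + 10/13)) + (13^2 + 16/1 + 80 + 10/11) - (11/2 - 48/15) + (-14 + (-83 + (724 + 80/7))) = 175823243/190190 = 924.46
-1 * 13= -13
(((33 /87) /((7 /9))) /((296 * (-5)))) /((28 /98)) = -99 /85840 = -0.00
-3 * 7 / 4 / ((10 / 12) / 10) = -63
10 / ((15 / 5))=10 / 3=3.33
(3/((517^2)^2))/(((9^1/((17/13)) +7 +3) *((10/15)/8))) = 612/20504258532527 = 0.00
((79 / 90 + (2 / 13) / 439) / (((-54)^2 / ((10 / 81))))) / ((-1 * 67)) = -451033 / 812826254916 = -0.00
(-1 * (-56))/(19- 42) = -56/23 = -2.43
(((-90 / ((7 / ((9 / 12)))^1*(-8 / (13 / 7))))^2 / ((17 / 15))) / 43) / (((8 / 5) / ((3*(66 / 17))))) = 22869185625 / 30553320448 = 0.75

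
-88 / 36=-22 / 9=-2.44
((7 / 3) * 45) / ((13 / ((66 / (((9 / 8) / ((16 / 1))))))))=7581.54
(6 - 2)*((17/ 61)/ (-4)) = -17/ 61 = -0.28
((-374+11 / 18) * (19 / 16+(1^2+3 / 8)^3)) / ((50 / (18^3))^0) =-13032019 / 9216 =-1414.06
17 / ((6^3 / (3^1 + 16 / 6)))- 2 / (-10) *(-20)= -2303 / 648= -3.55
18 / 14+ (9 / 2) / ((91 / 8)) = 153 / 91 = 1.68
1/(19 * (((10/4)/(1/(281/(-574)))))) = -1148/26695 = -0.04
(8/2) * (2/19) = 8/19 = 0.42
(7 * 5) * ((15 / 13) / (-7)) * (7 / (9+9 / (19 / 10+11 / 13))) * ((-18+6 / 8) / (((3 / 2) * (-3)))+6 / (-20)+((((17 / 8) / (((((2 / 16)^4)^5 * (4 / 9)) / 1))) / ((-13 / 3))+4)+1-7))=1033162684035736219221865 / 246909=4184386490714134435.04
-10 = -10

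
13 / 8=1.62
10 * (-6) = -60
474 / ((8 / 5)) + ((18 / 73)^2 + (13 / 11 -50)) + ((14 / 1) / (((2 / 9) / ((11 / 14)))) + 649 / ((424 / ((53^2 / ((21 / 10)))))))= 2885994794 / 1230999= 2344.43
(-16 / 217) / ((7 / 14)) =-32 / 217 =-0.15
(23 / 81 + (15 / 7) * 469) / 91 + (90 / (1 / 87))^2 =451907983328 / 7371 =61308911.05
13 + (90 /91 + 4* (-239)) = -942.01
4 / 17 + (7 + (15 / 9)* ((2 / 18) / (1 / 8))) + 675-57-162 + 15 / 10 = 427987 / 918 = 466.22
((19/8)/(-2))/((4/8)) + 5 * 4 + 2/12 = 427/24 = 17.79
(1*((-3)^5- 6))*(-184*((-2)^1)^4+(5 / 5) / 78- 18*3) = 19408969 / 26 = 746498.81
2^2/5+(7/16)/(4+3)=69/80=0.86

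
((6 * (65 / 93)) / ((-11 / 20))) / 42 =-0.18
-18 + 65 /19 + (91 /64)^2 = -977253 /77824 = -12.56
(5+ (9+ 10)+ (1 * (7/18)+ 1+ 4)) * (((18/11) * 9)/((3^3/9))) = 1587/11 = 144.27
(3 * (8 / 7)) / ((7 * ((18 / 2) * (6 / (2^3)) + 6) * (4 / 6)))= 48 / 833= 0.06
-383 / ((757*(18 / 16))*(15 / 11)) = -33704 / 102195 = -0.33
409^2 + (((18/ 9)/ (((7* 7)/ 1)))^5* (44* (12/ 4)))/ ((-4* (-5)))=236263710640901/ 1412376245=167281.00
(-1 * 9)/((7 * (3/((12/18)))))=-2/7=-0.29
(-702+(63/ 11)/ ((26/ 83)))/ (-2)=195543/ 572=341.86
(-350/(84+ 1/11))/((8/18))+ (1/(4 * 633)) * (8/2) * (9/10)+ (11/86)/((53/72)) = -817521198/88960765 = -9.19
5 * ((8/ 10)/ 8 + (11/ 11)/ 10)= 1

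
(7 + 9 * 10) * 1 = 97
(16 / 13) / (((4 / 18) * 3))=24 / 13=1.85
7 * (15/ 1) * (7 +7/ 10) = 808.50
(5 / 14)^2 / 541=25 / 106036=0.00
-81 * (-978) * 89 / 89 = 79218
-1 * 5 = -5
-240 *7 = -1680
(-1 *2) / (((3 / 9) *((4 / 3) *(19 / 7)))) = -63 / 38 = -1.66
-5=-5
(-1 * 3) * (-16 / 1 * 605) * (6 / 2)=87120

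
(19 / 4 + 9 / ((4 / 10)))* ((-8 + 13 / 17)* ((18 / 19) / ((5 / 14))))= -844641 / 1615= -523.00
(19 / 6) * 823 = 15637 / 6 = 2606.17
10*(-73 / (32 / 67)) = -24455 / 16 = -1528.44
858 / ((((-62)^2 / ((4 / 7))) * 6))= 143 / 6727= 0.02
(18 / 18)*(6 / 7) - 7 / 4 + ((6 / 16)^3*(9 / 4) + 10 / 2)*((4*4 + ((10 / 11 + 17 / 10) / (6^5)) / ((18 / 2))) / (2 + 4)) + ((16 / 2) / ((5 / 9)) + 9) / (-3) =4.96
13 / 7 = 1.86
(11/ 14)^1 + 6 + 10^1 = 235/ 14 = 16.79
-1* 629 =-629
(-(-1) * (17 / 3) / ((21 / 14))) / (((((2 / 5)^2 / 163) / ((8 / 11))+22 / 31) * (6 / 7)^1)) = 6.20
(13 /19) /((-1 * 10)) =-13 /190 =-0.07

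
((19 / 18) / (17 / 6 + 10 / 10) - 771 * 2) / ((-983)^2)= -106379 / 66673941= -0.00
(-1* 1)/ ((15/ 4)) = -4/ 15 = -0.27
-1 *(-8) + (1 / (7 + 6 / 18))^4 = 1874129 / 234256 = 8.00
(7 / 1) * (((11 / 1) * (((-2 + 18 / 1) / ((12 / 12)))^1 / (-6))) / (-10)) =308 / 15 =20.53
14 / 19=0.74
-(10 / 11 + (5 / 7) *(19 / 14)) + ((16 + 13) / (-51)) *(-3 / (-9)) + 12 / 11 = -161159 / 164934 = -0.98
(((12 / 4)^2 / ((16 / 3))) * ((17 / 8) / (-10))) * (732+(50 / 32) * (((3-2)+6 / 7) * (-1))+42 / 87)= -1087682661 / 4157440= -261.62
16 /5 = 3.20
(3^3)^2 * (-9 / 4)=-6561 / 4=-1640.25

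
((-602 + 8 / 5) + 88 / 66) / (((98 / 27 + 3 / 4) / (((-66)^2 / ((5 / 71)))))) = -9095413536 / 1075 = -8460849.80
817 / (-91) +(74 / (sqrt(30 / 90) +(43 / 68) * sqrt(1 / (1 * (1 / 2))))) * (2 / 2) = (-105393 * sqrt(2) -55556 * sqrt(3) +1373736) / (91 * (68 * sqrt(3) +129 * sqrt(2))) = 41.31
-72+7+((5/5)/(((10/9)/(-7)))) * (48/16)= -839/10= -83.90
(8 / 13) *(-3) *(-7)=168 / 13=12.92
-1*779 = -779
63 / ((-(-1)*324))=0.19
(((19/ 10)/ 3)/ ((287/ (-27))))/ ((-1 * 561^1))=0.00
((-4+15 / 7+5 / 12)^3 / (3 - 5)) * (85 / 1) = 150582685 / 1185408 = 127.03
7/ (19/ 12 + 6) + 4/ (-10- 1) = 80/ 143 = 0.56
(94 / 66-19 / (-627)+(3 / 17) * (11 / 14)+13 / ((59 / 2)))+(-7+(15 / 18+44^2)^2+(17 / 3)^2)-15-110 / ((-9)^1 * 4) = 10429906624391 / 2780316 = 3751338.56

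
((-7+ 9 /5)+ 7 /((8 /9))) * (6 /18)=107 /120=0.89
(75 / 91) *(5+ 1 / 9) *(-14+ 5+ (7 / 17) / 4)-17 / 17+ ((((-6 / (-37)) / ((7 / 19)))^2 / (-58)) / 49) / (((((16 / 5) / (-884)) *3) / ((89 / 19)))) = -2429924266828 / 63198552963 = -38.45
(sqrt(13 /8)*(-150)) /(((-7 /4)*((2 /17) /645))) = 822375*sqrt(26) /7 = 599043.74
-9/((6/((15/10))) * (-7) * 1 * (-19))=-9/532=-0.02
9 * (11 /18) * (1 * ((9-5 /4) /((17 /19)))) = 6479 /136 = 47.64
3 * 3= 9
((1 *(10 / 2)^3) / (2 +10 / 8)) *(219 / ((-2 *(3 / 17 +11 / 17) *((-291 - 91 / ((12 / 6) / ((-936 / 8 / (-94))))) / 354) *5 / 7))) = 412955160 / 56641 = 7290.75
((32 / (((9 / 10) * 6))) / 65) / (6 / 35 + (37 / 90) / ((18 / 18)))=2240 / 14313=0.16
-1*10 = -10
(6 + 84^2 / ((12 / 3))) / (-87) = -590 / 29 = -20.34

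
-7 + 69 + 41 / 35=2211 / 35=63.17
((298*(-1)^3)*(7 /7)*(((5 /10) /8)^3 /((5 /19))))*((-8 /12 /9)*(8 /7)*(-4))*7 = -2831 /4320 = -0.66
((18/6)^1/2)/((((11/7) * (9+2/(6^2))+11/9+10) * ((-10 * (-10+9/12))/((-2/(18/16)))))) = -224/197765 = -0.00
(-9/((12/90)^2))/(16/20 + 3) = -10125/76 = -133.22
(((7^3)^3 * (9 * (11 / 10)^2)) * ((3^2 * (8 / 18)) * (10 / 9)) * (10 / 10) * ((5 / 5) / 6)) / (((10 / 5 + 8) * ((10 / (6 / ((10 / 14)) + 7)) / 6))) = 375974556419 / 1250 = 300779645.14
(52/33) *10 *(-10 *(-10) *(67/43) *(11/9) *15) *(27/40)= 1306500/43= 30383.72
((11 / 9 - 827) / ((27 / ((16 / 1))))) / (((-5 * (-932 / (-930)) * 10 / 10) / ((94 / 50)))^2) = -68.89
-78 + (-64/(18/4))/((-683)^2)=-327475406/4198401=-78.00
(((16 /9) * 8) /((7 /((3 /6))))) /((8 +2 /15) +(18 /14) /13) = 4160 /33711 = 0.12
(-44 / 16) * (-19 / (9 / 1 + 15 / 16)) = 836 / 159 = 5.26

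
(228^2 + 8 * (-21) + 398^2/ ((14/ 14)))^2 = 44192448400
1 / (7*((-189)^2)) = 1 / 250047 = 0.00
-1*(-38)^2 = -1444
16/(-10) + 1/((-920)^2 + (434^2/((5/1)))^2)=-283993141763/177495713680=-1.60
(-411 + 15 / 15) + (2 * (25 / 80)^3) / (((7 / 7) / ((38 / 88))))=-36943545 / 90112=-409.97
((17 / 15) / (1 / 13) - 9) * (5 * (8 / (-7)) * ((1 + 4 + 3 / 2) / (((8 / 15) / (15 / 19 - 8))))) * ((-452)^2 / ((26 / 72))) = 216639875520 / 133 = 1628871244.51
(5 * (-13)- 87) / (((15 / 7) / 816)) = -289408 / 5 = -57881.60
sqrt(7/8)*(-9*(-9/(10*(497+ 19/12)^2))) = 1458*sqrt(14)/178981445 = 0.00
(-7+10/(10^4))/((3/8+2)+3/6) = -6999/2875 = -2.43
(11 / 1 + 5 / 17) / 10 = 96 / 85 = 1.13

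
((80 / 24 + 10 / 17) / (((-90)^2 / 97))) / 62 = 97 / 128061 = 0.00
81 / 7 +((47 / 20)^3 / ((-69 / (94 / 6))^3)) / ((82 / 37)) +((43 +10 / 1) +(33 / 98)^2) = 902711443559333627 / 13970341930608000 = 64.62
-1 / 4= -0.25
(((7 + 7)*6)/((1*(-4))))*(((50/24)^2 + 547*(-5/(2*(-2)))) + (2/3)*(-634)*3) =584549/48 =12178.10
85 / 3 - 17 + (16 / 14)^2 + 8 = 3034 / 147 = 20.64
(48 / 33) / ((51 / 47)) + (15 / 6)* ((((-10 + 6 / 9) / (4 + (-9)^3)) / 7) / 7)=763654 / 569415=1.34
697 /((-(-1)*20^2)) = 697 /400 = 1.74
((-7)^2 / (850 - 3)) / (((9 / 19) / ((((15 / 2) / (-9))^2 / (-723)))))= -0.00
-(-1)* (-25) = -25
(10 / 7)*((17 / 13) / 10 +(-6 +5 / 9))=-7.59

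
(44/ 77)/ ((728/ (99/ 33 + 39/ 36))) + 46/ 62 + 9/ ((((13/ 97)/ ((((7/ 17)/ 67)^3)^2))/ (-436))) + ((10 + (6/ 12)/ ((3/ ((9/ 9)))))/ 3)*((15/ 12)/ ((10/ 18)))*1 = 44190752276777562667087/ 5279571076900444115298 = 8.37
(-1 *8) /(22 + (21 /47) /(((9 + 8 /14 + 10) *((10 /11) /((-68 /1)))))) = -32195 /81664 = -0.39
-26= -26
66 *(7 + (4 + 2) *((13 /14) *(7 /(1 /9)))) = 23628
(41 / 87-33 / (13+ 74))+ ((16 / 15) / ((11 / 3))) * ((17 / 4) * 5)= 6004 / 957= 6.27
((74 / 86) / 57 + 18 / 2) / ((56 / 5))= 13810 / 17157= 0.80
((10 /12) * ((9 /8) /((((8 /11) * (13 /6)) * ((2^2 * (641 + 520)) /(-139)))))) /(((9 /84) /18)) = -53515 /17888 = -2.99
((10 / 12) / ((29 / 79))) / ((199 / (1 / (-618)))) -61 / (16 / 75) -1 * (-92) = -16600173431 / 85595472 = -193.94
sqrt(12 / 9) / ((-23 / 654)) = -436 * sqrt(3) / 23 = -32.83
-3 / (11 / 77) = -21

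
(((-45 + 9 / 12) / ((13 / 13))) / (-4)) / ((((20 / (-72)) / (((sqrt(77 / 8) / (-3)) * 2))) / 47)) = 24957 * sqrt(154) / 80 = 3871.35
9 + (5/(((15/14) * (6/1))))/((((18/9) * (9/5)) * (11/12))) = 2743/297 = 9.24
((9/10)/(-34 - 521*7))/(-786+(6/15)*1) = 1/3213104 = 0.00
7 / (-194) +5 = 963 / 194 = 4.96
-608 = -608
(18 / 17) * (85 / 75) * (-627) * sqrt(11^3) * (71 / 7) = -2938122 * sqrt(11) / 35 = -278418.52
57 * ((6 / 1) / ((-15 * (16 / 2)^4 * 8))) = -57 / 81920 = -0.00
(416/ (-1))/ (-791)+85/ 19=75139/ 15029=5.00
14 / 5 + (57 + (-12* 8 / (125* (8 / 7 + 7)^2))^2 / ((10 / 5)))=1095919388687 / 18326390625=59.80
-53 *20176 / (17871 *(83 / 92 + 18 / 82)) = -175369792 / 3287487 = -53.34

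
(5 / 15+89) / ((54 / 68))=9112 / 81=112.49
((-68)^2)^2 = 21381376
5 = 5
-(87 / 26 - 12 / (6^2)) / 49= -235 / 3822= -0.06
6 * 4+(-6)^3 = -192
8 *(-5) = -40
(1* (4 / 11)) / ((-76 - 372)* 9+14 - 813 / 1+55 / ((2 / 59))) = -8 / 70587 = -0.00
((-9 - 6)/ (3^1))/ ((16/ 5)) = -25/ 16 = -1.56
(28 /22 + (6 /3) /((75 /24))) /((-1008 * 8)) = -263 /1108800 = -0.00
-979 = -979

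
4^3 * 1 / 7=64 / 7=9.14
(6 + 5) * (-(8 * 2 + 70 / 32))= -3201 / 16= -200.06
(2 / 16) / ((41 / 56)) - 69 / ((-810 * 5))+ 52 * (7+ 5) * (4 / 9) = 277.52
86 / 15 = 5.73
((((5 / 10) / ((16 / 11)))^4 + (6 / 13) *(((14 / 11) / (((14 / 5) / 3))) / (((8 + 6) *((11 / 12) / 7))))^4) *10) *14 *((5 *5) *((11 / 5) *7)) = 555637946395281925 / 66409784410112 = 8366.81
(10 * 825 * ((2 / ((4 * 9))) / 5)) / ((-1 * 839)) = -275 / 2517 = -0.11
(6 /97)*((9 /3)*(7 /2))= 63 /97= 0.65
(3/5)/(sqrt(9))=1/5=0.20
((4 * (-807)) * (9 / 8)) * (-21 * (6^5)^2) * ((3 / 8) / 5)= 1729215480384 / 5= 345843096076.80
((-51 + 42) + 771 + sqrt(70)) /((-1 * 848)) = -381 /424- sqrt(70) /848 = -0.91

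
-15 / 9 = -5 / 3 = -1.67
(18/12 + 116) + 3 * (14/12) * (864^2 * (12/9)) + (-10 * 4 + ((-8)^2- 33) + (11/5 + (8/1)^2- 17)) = 34838057/10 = 3483805.70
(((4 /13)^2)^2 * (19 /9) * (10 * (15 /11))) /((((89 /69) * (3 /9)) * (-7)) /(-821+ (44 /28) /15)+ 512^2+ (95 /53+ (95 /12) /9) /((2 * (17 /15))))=5212841007820800 /5295904423090415823403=0.00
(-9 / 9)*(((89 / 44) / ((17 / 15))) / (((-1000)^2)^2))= -267 / 149600000000000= -0.00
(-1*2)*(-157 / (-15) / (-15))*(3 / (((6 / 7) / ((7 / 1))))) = 7693 / 225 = 34.19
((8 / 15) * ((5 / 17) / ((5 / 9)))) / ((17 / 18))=432 / 1445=0.30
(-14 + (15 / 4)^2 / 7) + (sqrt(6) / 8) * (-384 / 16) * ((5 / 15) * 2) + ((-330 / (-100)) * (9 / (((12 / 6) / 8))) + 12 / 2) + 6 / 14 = 108.34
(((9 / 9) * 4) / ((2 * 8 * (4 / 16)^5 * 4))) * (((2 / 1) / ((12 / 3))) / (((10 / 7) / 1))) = 112 / 5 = 22.40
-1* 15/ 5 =-3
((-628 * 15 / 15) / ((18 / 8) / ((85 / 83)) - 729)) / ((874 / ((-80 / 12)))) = -2135200 / 323965143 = -0.01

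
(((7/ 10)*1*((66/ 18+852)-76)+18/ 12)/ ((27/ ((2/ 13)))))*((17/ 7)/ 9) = 0.84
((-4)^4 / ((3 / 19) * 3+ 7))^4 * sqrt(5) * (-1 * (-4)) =12313056.75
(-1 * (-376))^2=141376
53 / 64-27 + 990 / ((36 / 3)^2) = -1235 / 64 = -19.30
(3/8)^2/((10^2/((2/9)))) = 1/3200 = 0.00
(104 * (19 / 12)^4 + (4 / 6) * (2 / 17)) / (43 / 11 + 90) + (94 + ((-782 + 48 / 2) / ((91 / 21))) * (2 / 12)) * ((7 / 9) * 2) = 63808446307 / 591735456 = 107.83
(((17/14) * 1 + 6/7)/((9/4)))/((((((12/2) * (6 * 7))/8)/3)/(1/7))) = 116/9261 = 0.01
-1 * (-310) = 310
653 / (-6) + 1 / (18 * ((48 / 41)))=-93991 / 864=-108.79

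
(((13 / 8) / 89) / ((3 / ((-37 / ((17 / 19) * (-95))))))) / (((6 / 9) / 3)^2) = 12987 / 242080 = 0.05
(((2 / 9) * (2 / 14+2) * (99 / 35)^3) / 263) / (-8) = -323433 / 63146300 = -0.01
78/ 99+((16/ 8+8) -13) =-73/ 33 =-2.21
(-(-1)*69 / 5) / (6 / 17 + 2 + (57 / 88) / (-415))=8567592 / 1459831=5.87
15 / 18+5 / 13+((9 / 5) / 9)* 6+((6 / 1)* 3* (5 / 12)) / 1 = 1934 / 195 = 9.92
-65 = -65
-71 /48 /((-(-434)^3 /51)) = -1207 /1307944064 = -0.00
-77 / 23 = -3.35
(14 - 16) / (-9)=0.22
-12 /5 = -2.40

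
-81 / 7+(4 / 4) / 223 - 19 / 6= -137995 / 9366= -14.73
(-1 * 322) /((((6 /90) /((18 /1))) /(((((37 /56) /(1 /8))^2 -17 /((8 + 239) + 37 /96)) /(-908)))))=5923684845 /2219833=2668.53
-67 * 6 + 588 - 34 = 152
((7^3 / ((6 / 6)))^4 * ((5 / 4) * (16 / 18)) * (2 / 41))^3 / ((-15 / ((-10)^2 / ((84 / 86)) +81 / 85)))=-22359515714270123086770863623299933760 / 7687241577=-2908652666929205714848691000.00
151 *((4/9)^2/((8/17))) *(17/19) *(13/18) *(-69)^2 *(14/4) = 2100737821/3078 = 682500.92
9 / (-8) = -1.12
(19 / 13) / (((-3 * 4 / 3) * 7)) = -19 / 364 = -0.05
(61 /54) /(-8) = -61 /432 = -0.14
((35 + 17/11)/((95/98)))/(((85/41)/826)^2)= 5984471.39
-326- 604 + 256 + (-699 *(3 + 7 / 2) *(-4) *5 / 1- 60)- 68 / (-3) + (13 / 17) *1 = 4598131 / 51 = 90159.43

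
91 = 91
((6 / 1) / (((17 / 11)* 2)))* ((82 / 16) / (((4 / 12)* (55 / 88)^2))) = 32472 / 425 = 76.40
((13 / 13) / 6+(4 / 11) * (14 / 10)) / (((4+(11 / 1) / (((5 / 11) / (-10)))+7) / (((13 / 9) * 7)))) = -2899 / 98010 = -0.03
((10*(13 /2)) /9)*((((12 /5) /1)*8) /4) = 104 /3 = 34.67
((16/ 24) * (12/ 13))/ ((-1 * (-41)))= 8/ 533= 0.02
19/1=19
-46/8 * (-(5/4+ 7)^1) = 759/16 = 47.44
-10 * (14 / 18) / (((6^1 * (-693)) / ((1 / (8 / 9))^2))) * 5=25 / 2112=0.01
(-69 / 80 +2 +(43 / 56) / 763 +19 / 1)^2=74042256057961 / 182568198400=405.56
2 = 2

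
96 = 96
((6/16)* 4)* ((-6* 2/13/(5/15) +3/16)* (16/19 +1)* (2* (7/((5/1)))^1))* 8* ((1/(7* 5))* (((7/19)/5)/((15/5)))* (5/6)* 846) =-3710133/46930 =-79.06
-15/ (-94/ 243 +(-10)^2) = -3645/ 24206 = -0.15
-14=-14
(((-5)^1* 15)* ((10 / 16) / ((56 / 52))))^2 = 23765625 / 12544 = 1894.58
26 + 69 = 95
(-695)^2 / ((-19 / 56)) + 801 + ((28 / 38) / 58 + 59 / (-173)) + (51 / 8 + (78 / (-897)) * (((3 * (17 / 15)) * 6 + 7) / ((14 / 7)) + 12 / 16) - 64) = -124785239727233 / 87697160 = -1422910.84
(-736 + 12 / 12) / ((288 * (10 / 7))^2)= -2401 / 552960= -0.00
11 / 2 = 5.50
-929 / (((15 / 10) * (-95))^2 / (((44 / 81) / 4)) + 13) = -40876 / 6579797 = -0.01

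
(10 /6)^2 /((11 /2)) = 50 /99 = 0.51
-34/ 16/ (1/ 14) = -119/ 4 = -29.75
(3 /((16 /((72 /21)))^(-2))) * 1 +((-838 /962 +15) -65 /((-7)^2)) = 5524741 /70707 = 78.14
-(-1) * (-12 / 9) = -4 / 3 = -1.33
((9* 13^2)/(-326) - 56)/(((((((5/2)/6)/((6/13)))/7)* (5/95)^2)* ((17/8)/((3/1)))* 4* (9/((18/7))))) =-3084262704/180115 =-17123.85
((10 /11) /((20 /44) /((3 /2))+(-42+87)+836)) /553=30 /16082899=0.00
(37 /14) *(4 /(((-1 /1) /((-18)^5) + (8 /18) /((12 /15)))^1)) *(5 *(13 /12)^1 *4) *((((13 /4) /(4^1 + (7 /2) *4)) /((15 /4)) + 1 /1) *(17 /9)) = 5998123872 /7348327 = 816.26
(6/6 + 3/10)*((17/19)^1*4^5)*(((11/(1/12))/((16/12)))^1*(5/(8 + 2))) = 5601024/95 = 58958.15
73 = 73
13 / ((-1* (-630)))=13 / 630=0.02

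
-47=-47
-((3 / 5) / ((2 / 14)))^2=-441 / 25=-17.64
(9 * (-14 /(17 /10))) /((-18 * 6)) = 35 /51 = 0.69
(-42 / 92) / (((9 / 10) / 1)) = -35 / 69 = -0.51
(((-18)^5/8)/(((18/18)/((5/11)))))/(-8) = 13420.23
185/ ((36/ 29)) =5365/ 36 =149.03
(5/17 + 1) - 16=-250/17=-14.71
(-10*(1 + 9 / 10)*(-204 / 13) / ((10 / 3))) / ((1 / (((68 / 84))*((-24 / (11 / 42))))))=-4744224 / 715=-6635.28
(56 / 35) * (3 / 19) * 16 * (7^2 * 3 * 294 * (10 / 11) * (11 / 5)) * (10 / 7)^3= 19353600 / 19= 1018610.53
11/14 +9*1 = 137/14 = 9.79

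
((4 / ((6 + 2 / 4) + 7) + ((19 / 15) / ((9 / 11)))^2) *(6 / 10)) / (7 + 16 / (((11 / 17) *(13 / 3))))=7018583 / 55191375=0.13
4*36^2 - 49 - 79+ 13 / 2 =10125 / 2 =5062.50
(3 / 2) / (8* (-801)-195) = -1 / 4402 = -0.00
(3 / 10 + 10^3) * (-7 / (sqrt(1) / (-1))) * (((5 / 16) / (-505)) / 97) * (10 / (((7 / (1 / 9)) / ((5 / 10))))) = -10003 / 2821536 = -0.00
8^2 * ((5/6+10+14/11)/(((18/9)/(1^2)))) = 387.39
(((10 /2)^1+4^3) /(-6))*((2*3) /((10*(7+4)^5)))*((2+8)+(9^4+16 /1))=-454503 /1610510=-0.28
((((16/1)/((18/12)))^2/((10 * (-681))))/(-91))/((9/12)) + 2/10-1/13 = 206344/1673217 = 0.12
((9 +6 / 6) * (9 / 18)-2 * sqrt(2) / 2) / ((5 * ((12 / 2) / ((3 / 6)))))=1 / 12-sqrt(2) / 60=0.06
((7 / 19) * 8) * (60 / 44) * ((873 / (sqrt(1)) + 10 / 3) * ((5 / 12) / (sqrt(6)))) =41825 * sqrt(6) / 171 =599.12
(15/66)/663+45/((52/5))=126235/29172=4.33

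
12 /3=4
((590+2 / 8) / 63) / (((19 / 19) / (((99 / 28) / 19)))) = 25971 / 14896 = 1.74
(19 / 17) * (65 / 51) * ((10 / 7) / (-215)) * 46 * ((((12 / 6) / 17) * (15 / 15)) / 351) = -17480 / 119783853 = -0.00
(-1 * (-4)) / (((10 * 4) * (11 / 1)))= 1 / 110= 0.01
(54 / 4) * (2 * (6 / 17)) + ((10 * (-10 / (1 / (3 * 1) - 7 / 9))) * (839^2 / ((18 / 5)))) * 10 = 7479160787 / 17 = 439950634.53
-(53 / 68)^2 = -2809 / 4624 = -0.61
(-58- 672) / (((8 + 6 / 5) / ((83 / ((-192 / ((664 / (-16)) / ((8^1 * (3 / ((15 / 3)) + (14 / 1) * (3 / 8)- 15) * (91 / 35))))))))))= 314310625 / 42022656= 7.48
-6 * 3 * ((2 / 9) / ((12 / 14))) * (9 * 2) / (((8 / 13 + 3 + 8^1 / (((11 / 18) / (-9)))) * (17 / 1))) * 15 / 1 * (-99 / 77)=-231660 / 277627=-0.83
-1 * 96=-96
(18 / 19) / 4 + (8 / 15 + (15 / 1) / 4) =5153 / 1140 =4.52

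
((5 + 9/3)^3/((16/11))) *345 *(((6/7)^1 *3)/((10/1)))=218592/7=31227.43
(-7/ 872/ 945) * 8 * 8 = -8/ 14715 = -0.00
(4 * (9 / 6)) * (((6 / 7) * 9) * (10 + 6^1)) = 5184 / 7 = 740.57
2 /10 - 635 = -3174 /5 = -634.80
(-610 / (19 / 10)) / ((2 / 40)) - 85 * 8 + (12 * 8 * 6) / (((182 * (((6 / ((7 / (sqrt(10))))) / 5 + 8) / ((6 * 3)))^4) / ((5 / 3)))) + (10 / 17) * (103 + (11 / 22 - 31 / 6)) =-1259659805644710310310 / 182514009951574197 - 2233265775048000 * sqrt(10) / 188352951446413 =-6939.21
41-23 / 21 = 838 / 21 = 39.90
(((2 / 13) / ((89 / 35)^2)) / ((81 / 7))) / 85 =3430 / 141793821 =0.00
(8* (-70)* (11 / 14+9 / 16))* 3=-2265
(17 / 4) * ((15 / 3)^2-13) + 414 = 465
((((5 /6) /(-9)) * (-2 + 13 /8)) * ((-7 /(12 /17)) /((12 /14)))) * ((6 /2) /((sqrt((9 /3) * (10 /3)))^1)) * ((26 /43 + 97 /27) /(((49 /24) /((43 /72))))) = -82841 * sqrt(10) /559872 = -0.47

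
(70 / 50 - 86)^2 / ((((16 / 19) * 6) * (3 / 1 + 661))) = 1133217 / 531200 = 2.13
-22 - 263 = -285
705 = 705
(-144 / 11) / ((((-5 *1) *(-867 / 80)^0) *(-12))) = -12 / 55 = -0.22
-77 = -77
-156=-156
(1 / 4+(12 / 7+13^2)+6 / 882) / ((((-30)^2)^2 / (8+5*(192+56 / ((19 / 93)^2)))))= 1.62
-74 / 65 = -1.14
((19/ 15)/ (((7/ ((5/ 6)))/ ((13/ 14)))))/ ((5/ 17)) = 4199/ 8820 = 0.48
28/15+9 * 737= 99523/15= 6634.87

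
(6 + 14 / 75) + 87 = 6989 / 75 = 93.19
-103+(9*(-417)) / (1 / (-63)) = 236336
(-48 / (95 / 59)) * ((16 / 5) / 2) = -47.70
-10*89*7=-6230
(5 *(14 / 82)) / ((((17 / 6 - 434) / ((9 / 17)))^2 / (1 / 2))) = 51030 / 79300250081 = 0.00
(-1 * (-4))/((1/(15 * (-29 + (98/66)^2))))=-583600/363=-1607.71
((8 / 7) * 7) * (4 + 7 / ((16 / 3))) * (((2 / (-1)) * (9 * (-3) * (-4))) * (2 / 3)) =-6120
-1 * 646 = -646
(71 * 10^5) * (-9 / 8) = -7987500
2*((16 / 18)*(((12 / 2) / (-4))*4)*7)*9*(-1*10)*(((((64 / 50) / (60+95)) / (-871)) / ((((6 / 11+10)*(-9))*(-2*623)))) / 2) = -1408 / 5226718575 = -0.00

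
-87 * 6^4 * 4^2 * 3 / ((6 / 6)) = -5412096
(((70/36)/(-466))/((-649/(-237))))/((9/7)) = -0.00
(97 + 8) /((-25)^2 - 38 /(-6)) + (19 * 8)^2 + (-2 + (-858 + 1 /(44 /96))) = 463480417 /20834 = 22246.35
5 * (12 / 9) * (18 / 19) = 120 / 19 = 6.32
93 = 93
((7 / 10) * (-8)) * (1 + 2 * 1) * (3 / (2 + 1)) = -16.80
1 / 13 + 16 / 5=213 / 65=3.28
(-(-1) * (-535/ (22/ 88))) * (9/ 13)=-19260/ 13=-1481.54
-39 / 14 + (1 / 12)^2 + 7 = 4255 / 1008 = 4.22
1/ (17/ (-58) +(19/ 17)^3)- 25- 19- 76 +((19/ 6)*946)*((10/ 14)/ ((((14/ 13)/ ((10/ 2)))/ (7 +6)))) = 1324780864419/ 10267166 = 129030.82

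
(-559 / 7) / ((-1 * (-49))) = -559 / 343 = -1.63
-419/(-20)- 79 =-1161/20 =-58.05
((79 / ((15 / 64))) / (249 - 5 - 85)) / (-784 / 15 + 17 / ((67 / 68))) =-84688 / 1398723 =-0.06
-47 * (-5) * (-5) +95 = -1080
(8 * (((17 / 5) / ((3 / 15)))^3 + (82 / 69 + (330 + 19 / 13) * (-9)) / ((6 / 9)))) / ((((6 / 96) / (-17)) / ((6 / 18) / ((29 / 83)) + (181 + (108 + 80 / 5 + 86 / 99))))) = -28022837244416 / 95381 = -293798945.75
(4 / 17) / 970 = 2 / 8245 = 0.00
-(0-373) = 373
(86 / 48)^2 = 1849 / 576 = 3.21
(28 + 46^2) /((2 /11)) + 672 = 12464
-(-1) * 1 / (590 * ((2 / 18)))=9 / 590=0.02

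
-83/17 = -4.88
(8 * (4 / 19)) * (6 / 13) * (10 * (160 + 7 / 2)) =313920 / 247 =1270.93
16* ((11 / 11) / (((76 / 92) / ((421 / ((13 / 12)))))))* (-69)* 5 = -641401920 / 247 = -2596768.91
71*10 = 710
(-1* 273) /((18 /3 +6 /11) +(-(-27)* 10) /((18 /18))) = -77 /78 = -0.99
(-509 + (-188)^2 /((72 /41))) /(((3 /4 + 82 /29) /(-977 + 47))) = -5099590.14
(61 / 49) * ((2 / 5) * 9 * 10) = 2196 / 49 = 44.82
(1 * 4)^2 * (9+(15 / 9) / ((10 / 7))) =488 / 3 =162.67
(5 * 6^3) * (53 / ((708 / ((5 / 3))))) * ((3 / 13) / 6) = 5.18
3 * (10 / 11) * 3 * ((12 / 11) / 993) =360 / 40051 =0.01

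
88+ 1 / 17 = 1497 / 17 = 88.06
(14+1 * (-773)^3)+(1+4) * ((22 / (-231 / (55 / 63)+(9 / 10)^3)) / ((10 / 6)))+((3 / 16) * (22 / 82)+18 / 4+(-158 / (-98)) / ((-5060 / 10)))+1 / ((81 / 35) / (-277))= -461890018.39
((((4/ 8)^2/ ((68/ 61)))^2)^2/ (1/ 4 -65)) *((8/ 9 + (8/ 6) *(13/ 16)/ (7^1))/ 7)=-3641456183/ 625192802648064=-0.00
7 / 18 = 0.39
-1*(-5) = 5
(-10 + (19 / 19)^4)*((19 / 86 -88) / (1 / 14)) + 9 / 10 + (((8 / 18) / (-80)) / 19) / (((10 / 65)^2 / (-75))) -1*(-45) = 2177858467 / 196080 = 11106.99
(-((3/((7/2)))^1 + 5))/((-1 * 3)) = 41/21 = 1.95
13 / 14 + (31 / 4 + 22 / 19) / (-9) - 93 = -445577 / 4788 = -93.06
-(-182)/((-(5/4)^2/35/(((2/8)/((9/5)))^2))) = -78.64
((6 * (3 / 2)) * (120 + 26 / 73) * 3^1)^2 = 56274277284 / 5329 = 10560007.00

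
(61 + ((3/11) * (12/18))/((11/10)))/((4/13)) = 96213/484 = 198.79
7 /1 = 7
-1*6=-6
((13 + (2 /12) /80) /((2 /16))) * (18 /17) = 18723 /170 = 110.14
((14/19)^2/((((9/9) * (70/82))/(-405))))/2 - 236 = -131690/361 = -364.79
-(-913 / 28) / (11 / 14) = 83 / 2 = 41.50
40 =40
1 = 1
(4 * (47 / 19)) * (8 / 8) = 188 / 19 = 9.89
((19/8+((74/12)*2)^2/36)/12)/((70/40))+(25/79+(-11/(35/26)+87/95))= -6.62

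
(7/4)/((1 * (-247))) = -7/988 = -0.01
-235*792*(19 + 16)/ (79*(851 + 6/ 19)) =-4950792/ 51113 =-96.86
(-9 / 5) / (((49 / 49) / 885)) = -1593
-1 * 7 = -7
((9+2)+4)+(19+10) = 44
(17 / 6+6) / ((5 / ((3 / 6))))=0.88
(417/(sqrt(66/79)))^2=4579077/22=208139.86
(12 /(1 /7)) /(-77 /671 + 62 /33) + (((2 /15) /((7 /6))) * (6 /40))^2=5178474459 /108749375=47.62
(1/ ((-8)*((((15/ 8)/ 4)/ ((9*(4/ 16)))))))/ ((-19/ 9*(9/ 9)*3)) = 0.09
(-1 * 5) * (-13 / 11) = 65 / 11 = 5.91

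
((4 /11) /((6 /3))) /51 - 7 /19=-3889 /10659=-0.36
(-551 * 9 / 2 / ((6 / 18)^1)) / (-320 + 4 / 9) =133893 / 5752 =23.28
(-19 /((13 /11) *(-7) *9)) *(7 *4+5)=2299 /273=8.42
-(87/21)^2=-841/49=-17.16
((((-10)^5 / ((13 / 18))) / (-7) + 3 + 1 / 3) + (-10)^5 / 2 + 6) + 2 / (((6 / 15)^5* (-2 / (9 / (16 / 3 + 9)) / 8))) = -30701.00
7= 7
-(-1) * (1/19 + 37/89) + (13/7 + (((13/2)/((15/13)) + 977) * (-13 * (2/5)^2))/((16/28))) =-31733160743/8877750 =-3574.46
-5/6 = -0.83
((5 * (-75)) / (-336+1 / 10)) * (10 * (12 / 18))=7.44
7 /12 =0.58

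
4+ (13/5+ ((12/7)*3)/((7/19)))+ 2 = 5527/245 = 22.56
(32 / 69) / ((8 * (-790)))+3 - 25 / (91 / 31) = -13682192 / 2480205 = -5.52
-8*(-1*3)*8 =192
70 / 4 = 35 / 2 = 17.50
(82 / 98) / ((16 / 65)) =2665 / 784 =3.40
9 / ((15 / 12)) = 36 / 5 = 7.20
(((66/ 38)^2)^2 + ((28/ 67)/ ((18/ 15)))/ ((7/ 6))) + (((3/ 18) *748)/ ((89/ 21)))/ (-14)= 5670826494/ 777104123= 7.30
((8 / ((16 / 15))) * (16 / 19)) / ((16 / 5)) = 75 / 38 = 1.97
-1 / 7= -0.14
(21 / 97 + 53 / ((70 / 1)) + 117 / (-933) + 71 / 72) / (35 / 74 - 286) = -5159597867 / 803122164180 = -0.01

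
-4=-4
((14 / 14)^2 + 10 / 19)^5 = 20511149 / 2476099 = 8.28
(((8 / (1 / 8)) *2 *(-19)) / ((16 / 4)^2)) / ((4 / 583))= -22154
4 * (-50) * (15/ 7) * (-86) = 258000/ 7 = 36857.14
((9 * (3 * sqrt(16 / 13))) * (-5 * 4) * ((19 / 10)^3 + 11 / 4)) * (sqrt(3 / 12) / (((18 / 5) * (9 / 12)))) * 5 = -19218 * sqrt(13) / 13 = -5330.11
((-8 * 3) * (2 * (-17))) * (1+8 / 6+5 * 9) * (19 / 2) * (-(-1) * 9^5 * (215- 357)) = -3076675869024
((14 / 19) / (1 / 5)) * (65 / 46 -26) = -39585 / 437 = -90.58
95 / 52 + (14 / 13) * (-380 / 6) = -10355 / 156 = -66.38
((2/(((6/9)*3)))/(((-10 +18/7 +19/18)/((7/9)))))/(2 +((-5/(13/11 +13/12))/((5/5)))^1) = 14651/24893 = 0.59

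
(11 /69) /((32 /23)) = 11 /96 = 0.11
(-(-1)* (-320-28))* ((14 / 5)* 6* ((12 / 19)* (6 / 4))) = -526176 / 95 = -5538.69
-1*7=-7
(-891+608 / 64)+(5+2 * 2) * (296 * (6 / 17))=1997 / 34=58.74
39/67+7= 508/67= 7.58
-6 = -6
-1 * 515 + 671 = 156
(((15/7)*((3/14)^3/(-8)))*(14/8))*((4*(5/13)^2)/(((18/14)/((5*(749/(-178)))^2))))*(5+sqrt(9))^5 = -41216400000/1338649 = -30789.55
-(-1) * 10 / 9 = 10 / 9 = 1.11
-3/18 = -1/6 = -0.17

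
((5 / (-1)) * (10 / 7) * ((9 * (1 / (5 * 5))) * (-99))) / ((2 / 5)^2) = 22275 / 14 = 1591.07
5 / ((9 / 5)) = 25 / 9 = 2.78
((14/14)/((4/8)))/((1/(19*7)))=266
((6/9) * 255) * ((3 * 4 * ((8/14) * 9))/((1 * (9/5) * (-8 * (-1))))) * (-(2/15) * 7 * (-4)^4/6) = -87040/3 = -29013.33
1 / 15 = 0.07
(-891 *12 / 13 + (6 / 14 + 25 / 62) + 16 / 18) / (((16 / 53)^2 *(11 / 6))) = -10642427401 / 2166528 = -4912.20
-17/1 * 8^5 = -557056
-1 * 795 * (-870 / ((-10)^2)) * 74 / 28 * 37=676334.89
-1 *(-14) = 14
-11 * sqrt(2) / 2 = -7.78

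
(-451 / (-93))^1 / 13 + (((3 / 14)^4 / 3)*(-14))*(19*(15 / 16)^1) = 10497449 / 53079936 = 0.20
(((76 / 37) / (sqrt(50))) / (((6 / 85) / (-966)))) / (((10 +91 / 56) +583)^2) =-0.01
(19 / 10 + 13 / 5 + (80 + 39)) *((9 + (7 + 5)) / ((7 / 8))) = 2964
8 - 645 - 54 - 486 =-1177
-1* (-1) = 1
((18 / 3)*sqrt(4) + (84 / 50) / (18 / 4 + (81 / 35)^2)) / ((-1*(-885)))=19592 / 1424673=0.01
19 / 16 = 1.19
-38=-38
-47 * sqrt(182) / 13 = -48.77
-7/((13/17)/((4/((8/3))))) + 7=-175/26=-6.73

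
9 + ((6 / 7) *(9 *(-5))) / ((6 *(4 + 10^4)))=630207 / 70028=9.00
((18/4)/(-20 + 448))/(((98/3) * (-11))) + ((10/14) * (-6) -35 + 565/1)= 485112293/922768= 525.71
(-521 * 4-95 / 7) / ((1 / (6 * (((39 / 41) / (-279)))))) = 381758 / 8897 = 42.91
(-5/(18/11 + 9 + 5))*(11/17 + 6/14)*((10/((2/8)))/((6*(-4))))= 8800/15351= 0.57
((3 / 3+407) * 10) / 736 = 255 / 46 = 5.54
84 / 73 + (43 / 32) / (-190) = 507581 / 443840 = 1.14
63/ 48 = 21/ 16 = 1.31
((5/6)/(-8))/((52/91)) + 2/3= 31/64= 0.48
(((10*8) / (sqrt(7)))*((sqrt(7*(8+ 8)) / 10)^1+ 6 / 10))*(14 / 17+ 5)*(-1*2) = -584.01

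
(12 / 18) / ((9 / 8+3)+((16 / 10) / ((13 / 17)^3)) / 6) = 175760 / 1244731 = 0.14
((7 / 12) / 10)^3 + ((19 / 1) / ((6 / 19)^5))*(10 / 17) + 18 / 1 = 945676584479 / 264384000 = 3576.91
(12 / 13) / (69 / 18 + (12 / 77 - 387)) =-5544 / 2300363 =-0.00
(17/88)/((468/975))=425/1056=0.40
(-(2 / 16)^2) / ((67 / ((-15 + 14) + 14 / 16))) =1 / 34304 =0.00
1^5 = 1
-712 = -712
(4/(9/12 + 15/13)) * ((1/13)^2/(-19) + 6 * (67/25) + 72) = 113129552/611325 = 185.06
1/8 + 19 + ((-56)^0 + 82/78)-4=5359/312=17.18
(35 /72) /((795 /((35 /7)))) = 35 /11448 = 0.00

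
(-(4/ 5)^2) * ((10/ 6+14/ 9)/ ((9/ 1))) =-464/ 2025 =-0.23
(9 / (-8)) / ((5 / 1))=-9 / 40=-0.22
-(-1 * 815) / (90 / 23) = 3749 / 18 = 208.28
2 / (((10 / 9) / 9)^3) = 531441 / 500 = 1062.88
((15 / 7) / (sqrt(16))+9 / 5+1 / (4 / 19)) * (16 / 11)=3968 / 385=10.31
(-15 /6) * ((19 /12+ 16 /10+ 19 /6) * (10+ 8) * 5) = -5715 /4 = -1428.75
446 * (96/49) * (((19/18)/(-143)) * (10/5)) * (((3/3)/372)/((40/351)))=-25422/83545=-0.30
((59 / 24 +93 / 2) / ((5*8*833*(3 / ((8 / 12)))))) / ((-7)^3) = -235 / 246861216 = -0.00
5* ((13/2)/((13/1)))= 2.50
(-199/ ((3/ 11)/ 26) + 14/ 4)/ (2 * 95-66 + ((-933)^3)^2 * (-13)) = 113807/ 51449891728773732438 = 0.00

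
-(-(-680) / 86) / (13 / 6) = -3.65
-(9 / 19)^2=-81 / 361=-0.22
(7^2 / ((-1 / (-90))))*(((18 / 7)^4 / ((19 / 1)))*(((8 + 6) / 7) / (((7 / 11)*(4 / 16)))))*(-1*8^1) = -6651279360 / 6517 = -1020604.47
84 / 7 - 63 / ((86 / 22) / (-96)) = 67044 / 43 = 1559.16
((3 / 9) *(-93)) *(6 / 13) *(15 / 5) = -42.92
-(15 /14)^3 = -3375 /2744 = -1.23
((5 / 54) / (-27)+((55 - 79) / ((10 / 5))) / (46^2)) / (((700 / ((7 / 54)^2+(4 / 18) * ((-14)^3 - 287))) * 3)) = 85624781 / 29335543200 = 0.00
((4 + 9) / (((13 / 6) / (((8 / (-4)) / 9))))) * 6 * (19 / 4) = -38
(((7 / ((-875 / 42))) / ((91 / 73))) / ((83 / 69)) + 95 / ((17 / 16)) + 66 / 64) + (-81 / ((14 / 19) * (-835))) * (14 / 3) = 1112991833069 / 12253124000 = 90.83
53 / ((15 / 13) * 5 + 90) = 689 / 1245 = 0.55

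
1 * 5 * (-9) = -45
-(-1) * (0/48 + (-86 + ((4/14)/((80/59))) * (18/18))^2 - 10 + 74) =582026041/78400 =7423.80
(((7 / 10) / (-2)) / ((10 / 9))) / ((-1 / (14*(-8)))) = -882 / 25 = -35.28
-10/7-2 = -24/7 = -3.43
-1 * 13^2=-169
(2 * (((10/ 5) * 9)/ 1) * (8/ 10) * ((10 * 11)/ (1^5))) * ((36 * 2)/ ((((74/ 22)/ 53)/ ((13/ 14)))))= 864369792/ 259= 3337335.10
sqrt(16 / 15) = 4 *sqrt(15) / 15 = 1.03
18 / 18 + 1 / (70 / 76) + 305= 10748 / 35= 307.09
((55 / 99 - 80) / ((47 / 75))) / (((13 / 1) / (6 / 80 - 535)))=5884175 / 1128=5216.47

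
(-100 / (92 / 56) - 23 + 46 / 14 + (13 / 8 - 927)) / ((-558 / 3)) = 1295675 / 239568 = 5.41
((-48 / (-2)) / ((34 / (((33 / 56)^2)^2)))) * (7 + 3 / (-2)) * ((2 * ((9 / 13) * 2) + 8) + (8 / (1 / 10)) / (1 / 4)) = 42070547475 / 271677952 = 154.85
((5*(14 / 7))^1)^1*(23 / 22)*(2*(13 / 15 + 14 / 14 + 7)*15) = 30590 / 11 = 2780.91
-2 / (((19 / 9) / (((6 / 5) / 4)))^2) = -0.04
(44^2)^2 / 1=3748096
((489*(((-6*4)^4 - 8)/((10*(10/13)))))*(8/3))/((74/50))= 1406032784/37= 38000886.05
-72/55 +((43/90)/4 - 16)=-68071/3960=-17.19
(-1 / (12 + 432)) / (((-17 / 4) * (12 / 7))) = 0.00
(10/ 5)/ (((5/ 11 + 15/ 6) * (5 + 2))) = 44/ 455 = 0.10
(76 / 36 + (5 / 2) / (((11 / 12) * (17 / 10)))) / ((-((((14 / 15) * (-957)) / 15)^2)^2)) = -21983203125 / 74390329350630832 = -0.00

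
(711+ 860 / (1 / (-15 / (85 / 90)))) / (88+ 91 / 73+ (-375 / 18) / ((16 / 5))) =-1542551904 / 9856855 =-156.50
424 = 424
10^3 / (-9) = -1000 / 9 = -111.11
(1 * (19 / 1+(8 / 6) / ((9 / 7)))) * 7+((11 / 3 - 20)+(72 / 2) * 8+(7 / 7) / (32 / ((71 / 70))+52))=65977621 / 160164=411.94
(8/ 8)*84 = 84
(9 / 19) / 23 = 9 / 437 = 0.02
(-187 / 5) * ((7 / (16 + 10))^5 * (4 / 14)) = -448987 / 29703440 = -0.02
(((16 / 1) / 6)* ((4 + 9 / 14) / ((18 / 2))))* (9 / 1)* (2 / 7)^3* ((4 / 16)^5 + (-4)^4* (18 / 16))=19169345 / 230496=83.17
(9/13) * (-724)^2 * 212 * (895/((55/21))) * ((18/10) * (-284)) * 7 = -67264623858426624/715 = -94076397004792.48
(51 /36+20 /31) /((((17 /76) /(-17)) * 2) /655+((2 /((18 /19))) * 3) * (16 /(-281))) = -2682233515 /469178986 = -5.72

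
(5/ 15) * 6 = 2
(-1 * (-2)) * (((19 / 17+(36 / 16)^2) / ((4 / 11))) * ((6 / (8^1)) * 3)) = 166419 / 2176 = 76.48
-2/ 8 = -1/ 4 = -0.25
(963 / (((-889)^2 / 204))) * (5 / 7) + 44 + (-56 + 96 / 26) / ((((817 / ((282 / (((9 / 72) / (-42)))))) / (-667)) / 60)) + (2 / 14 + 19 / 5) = -71325670495696780502 / 293789976935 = -242777753.14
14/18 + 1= 16/9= 1.78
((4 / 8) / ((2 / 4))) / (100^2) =0.00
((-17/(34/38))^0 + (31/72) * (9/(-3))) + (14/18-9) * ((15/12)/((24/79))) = -14741/432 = -34.12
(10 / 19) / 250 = 1 / 475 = 0.00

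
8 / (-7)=-8 / 7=-1.14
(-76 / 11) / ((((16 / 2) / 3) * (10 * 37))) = -57 / 8140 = -0.01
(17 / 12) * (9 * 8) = 102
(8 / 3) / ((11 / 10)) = 80 / 33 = 2.42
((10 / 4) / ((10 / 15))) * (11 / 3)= 55 / 4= 13.75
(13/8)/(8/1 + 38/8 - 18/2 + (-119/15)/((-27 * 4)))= 5265/12388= 0.43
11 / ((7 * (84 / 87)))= 319 / 196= 1.63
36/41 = 0.88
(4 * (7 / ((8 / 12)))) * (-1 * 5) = -210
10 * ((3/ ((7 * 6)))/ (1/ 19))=95/ 7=13.57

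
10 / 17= 0.59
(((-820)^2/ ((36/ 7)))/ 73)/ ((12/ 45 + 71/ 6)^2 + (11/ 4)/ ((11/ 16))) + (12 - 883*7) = -60843999353/ 9881937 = -6157.09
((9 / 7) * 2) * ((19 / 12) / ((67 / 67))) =57 / 14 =4.07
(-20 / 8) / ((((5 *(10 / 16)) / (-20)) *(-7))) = -16 / 7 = -2.29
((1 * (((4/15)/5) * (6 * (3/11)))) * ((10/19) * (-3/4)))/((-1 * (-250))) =-18/130625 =-0.00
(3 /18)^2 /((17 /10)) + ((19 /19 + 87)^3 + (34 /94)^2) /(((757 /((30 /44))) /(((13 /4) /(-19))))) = -44905781890055 /427778840808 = -104.97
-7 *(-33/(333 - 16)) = 231/317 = 0.73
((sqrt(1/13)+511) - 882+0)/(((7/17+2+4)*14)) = -901/218+17*sqrt(13)/19838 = -4.13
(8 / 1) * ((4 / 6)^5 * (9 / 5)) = 1.90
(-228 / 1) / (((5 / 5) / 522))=-119016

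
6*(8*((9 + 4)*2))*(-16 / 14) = -9984 / 7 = -1426.29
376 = 376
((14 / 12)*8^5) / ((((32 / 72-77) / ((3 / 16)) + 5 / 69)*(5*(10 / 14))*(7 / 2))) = -47480832 / 6337675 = -7.49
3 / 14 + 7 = 101 / 14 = 7.21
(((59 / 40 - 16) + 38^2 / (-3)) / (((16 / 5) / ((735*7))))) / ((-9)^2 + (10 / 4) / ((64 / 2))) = -102047645 / 10378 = -9833.07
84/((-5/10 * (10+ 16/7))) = -588/43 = -13.67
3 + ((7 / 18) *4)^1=41 / 9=4.56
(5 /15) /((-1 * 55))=-1 /165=-0.01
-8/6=-4/3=-1.33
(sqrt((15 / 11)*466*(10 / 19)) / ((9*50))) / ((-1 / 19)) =-0.77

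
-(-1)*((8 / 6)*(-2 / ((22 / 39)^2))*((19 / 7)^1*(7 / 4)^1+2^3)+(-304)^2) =22338815 / 242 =92309.15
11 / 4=2.75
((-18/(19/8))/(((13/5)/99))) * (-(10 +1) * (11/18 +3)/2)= 108900/19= 5731.58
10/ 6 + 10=35/ 3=11.67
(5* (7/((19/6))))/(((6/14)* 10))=49/19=2.58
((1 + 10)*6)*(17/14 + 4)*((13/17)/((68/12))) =93951/2023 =46.44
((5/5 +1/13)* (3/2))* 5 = 105/13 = 8.08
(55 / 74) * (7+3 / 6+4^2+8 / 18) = 23705 / 1332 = 17.80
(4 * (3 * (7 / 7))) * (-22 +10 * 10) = 936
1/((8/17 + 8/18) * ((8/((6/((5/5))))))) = 459/560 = 0.82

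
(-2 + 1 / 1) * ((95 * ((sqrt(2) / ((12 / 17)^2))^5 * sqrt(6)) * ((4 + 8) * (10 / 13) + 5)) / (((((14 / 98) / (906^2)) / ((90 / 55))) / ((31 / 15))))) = -35061312657270612462995 * sqrt(3) / 5123948544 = -11851792495762.12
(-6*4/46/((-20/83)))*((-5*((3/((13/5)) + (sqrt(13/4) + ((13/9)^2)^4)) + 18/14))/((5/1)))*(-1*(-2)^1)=-13908786033718/150161311755 - 249*sqrt(13)/115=-100.43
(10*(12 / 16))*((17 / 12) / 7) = 85 / 56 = 1.52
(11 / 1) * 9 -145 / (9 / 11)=-78.22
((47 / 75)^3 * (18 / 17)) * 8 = 1661168 / 796875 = 2.08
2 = 2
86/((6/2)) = 86/3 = 28.67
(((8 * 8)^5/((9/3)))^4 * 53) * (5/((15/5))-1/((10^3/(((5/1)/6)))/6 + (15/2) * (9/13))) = 1873734281206244595995995488260645208457216/1296405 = 1445330958463014718391240000000000000.00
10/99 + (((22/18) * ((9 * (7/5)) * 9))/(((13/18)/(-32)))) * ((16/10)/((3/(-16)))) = 1686088882/32175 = 52403.69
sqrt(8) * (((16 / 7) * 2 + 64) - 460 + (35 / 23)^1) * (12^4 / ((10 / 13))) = -3384426240 * sqrt(2) / 161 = -29728580.68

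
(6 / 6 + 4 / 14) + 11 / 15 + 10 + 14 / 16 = 10831 / 840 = 12.89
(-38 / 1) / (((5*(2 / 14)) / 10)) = -532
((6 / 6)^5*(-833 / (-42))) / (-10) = -119 / 60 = -1.98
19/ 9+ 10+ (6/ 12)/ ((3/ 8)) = 121/ 9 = 13.44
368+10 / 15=1106 / 3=368.67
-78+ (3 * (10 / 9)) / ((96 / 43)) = -76.51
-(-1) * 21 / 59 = 21 / 59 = 0.36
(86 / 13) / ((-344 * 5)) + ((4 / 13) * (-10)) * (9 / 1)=-7201 / 260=-27.70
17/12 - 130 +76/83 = -127157/996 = -127.67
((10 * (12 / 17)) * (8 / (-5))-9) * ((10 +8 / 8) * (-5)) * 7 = 132825 / 17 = 7813.24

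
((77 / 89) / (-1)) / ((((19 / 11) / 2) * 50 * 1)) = -847 / 42275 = -0.02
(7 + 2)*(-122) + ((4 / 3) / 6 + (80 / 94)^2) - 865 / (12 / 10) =-72282815 / 39762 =-1817.89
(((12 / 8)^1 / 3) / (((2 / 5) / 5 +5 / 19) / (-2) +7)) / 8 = 475 / 51896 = 0.01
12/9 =4/3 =1.33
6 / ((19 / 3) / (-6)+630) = 108 / 11321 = 0.01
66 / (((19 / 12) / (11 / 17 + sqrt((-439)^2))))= 5919408 / 323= 18326.34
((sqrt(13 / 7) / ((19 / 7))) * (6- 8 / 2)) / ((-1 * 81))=-0.01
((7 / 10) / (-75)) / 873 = -7 / 654750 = -0.00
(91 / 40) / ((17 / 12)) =273 / 170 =1.61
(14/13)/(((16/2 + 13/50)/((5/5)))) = 100/767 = 0.13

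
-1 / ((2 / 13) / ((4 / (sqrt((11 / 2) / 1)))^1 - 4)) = 26 - 26 * sqrt(22) / 11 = 14.91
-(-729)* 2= 1458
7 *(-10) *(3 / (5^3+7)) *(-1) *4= 6.36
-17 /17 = -1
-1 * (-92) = 92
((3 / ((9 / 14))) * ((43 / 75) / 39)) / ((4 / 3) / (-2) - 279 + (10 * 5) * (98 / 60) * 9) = 301 / 1997775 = 0.00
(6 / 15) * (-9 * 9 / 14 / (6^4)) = -1 / 560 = -0.00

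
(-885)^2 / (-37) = -783225 / 37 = -21168.24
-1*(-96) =96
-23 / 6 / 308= -23 / 1848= -0.01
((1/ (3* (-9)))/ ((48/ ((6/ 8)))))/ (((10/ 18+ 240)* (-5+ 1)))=1/ 1662720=0.00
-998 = -998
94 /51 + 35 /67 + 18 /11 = 150419 /37587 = 4.00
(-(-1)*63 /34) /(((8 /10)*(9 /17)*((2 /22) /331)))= 127435 /8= 15929.38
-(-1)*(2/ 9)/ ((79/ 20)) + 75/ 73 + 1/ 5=333128/ 259515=1.28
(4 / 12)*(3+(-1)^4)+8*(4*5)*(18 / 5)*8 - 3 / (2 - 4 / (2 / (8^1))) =193601 / 42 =4609.55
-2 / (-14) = 1 / 7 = 0.14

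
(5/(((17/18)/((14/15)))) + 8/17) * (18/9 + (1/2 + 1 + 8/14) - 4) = 46/119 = 0.39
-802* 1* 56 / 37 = -1213.84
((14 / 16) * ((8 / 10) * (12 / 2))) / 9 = 7 / 15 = 0.47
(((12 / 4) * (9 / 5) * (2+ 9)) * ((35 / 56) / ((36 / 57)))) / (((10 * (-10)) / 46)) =-43263 / 1600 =-27.04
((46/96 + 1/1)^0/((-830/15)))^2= 9/27556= 0.00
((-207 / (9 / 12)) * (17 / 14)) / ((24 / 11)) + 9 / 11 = -152.79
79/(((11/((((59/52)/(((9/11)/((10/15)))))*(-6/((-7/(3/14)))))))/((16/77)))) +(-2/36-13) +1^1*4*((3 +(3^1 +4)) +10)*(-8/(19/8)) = -4735108793/16774758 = -282.28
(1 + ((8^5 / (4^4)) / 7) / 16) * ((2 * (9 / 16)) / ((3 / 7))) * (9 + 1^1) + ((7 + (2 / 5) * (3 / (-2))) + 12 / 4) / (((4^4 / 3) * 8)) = 576141 / 10240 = 56.26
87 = 87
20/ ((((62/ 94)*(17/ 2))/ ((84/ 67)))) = 157920/ 35309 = 4.47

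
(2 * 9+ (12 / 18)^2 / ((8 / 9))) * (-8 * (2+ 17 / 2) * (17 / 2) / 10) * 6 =-39627 / 5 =-7925.40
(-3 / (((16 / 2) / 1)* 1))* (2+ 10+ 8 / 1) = -15 / 2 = -7.50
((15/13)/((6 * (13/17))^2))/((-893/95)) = -7225/1239108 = -0.01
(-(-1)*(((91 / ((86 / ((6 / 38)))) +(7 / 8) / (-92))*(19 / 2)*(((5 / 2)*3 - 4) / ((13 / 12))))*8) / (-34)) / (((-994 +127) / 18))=0.02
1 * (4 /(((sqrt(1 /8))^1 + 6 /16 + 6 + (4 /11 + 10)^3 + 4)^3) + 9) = 26378183091602031087078172585650818784780577 /2930909231481632981737985137174742871627353 - 5519006914852076811087641489408 * sqrt(2) /2930909231481632981737985137174742871627353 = 9.00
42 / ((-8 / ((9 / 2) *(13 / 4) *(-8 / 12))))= 819 / 16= 51.19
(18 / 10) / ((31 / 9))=81 / 155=0.52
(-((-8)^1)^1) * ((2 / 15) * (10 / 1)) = 32 / 3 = 10.67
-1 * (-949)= 949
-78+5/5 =-77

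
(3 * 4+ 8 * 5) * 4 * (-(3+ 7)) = -2080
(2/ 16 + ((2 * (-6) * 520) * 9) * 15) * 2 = -6739199/ 4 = -1684799.75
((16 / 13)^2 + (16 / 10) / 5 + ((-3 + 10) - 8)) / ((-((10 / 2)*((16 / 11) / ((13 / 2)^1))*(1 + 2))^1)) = -38797 / 156000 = -0.25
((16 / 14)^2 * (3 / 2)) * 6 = 576 / 49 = 11.76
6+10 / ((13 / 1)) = 88 / 13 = 6.77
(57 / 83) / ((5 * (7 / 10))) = 114 / 581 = 0.20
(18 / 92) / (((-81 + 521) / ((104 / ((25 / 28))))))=1638 / 31625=0.05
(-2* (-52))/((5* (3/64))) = 6656/15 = 443.73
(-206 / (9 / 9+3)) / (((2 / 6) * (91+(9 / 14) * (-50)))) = -21 / 8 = -2.62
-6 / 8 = -3 / 4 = -0.75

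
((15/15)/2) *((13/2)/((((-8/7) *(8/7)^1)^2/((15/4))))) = 468195/65536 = 7.14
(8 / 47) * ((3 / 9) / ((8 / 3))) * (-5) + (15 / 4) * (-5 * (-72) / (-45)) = -1415 / 47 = -30.11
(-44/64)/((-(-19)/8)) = -11/38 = -0.29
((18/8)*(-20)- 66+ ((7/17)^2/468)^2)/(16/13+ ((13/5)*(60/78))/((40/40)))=-34.36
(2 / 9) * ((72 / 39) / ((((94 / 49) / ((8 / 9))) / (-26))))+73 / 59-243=-18471064 / 74871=-246.71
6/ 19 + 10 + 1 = 215/ 19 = 11.32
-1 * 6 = -6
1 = 1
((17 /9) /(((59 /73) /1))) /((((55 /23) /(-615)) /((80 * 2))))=-187242080 /1947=-96169.53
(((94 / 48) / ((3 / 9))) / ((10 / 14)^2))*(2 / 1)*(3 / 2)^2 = 51.82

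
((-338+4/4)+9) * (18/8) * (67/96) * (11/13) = -90651/208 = -435.82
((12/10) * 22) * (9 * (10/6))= 396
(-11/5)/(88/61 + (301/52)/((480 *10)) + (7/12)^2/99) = -9948407040/6544541617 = -1.52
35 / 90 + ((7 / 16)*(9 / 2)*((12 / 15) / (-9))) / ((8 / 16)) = 7 / 180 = 0.04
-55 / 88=-5 / 8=-0.62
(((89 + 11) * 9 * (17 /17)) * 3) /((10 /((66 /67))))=17820 /67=265.97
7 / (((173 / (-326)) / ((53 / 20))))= -60473 / 1730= -34.96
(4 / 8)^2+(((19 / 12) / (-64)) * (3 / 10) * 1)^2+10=67174761 / 6553600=10.25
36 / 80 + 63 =1269 / 20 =63.45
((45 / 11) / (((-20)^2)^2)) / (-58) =-9 / 20416000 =-0.00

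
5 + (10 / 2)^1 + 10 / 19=200 / 19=10.53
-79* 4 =-316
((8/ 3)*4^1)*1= 10.67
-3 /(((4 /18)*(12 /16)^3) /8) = -256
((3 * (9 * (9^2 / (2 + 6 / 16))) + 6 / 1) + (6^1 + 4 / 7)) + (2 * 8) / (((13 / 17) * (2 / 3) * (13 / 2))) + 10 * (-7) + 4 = 19605382 / 22477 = 872.24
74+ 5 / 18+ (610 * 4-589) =1925.28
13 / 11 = 1.18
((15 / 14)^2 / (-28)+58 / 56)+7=43875 / 5488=7.99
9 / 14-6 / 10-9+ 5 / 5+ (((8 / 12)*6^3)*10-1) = 100173 / 70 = 1431.04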